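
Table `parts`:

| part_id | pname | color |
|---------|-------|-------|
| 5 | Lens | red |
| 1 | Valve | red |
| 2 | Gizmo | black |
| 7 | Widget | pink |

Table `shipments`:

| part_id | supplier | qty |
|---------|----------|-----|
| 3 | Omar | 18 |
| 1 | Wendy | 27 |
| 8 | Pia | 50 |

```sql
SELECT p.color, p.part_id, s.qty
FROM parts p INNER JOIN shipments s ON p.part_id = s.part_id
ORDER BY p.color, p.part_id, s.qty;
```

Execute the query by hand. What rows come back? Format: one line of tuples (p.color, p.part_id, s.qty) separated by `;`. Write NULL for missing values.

(red, 1, 27)

INNER JOIN keeps only pairs where the ON condition holds.
Matching on p.part_id = s.part_id.
- part_id=5: no matching s row, dropped.
- part_id=1: 1 matching s row(s), so 1 row(s) emitted.
- part_id=2: no matching s row, dropped.
- part_id=7: no matching s row, dropped.
After projecting and ordering:
p.color | p.part_id | s.qty
red | 1 | 27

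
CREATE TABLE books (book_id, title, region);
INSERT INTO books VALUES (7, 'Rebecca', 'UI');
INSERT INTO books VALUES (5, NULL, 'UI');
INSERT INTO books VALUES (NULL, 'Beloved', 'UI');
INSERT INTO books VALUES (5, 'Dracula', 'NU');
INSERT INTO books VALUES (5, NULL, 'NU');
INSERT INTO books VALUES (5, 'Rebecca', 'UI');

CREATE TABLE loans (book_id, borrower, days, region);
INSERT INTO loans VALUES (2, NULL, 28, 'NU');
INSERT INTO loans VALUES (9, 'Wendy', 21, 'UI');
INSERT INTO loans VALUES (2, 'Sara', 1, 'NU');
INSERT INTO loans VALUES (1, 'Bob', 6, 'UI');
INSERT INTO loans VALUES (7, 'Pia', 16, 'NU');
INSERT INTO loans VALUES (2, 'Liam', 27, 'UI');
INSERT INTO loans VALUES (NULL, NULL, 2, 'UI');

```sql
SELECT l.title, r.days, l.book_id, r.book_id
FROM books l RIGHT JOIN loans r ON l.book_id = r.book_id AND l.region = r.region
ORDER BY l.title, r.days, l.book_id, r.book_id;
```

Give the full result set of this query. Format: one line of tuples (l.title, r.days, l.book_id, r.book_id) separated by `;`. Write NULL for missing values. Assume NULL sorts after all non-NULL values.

(NULL, 1, NULL, 2); (NULL, 2, NULL, NULL); (NULL, 6, NULL, 1); (NULL, 16, NULL, 7); (NULL, 21, NULL, 9); (NULL, 27, NULL, 2); (NULL, 28, NULL, 2)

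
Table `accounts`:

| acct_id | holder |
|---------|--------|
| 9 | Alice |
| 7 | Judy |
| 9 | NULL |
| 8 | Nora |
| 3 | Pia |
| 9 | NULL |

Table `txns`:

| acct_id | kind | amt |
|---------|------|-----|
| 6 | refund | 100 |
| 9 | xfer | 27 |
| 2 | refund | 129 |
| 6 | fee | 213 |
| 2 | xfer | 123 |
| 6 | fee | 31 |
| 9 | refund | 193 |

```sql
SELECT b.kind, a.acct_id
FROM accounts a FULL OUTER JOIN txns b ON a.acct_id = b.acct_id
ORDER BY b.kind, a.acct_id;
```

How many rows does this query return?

14

FULL OUTER JOIN keeps every row from both sides; unmatched rows get NULL for the other side's columns.
Matching on a.acct_id = b.acct_id.
- a[0] acct_id=9 → 2 match(es) in b → 2 row(s).
- a[1] acct_id=7 → no match; kept with NULLs on the b side.
- a[2] acct_id=9 → 2 match(es) in b → 2 row(s).
- a[3] acct_id=8 → no match; kept with NULLs on the b side.
- a[4] acct_id=3 → no match; kept with NULLs on the b side.
- a[5] acct_id=9 → 2 match(es) in b → 2 row(s).
- 5 b row(s) had no a match → kept, a columns NULL.
Total: 6 matched + 8 padded = 14 rows.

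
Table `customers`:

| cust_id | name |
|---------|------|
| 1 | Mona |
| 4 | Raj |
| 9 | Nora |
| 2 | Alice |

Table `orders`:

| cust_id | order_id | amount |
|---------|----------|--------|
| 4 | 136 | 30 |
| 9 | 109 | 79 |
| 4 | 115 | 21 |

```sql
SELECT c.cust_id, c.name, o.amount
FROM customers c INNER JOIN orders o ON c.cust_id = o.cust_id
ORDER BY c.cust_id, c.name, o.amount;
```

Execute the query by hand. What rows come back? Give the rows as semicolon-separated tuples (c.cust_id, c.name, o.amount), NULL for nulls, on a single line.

INNER JOIN keeps only pairs where the ON condition holds.
Matching on c.cust_id = o.cust_id.
Matched pairs: 3.

(4, Raj, 21); (4, Raj, 30); (9, Nora, 79)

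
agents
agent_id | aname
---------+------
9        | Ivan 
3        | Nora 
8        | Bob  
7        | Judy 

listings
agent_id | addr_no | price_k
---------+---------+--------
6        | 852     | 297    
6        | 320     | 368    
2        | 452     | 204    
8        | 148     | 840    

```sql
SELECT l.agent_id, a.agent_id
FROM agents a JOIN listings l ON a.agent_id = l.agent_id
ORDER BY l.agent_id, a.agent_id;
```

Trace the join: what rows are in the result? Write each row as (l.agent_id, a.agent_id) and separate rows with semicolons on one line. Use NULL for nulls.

INNER JOIN keeps only pairs where the ON condition holds.
Matching on a.agent_id = l.agent_id.
- agent_id=9: no matching l row, dropped.
- agent_id=3: no matching l row, dropped.
- agent_id=8: 1 matching l row(s), so 1 row(s) emitted.
- agent_id=7: no matching l row, dropped.
After projecting and ordering:
l.agent_id | a.agent_id
8 | 8

(8, 8)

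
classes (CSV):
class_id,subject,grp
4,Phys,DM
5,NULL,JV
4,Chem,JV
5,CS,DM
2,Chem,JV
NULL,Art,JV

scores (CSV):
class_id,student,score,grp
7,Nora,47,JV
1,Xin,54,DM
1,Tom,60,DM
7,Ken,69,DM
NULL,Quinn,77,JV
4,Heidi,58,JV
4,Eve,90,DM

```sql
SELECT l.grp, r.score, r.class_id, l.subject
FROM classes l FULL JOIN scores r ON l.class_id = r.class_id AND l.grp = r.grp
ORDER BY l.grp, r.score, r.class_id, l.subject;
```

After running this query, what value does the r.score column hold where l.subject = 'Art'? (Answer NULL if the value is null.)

NULL

FULL OUTER JOIN keeps every row from both sides; unmatched rows get NULL for the other side's columns.
Matching on l.class_id = r.class_id AND l.grp = r.grp. A NULL in a compared column never satisfies the condition.
- l (class_id=4, grp=DM) pairs with 1 row(s) of r.
- l (class_id=5, grp=JV) has no partner → padded with NULL.
- l (class_id=4, grp=JV) pairs with 1 row(s) of r.
- l (class_id=5, grp=DM) has no partner → padded with NULL.
- l (class_id=2, grp=JV) has no partner → padded with NULL.
- l (class_id=NULL, grp=JV) has no partner → padded with NULL.
- plus 5 unmatched r row(s), each kept with NULL l columns.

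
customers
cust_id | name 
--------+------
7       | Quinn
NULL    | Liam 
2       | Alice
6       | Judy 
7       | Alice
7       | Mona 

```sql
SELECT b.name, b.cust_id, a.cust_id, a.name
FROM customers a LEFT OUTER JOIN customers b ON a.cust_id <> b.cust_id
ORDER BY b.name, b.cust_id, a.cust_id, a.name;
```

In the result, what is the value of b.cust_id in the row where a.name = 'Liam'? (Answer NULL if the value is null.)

NULL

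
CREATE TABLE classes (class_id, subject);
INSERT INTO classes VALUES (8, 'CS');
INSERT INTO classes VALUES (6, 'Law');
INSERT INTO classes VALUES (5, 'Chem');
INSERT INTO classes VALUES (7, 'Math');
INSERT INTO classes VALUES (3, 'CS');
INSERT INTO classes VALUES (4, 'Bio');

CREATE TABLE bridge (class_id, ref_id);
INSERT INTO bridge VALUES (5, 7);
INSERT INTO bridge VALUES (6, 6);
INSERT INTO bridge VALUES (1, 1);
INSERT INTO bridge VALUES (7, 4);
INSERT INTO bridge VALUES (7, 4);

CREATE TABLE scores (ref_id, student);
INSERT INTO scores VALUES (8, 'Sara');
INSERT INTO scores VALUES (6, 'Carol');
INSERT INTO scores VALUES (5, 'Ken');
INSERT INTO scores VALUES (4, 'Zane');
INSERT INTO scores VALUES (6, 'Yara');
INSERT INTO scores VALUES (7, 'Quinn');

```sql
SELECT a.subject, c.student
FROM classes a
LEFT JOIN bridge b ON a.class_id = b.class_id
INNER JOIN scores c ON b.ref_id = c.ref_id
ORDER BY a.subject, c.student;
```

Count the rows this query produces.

Evaluate left to right. First `classes a LEFT JOIN bridge b` on class_id: 7 row(s).
Then INNER JOIN `scores c` on ref_id: keep only rows whose b.ref_id appears in c.
Result: 5 row(s).

5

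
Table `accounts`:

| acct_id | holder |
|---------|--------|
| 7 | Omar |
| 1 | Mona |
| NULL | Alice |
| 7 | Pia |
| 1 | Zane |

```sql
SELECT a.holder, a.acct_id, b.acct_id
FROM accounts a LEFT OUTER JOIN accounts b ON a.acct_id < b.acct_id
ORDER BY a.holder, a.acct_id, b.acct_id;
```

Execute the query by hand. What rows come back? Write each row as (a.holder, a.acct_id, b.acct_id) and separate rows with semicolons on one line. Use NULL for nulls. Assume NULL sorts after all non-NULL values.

LEFT JOIN keeps every row from `accounts a`; unmatched rows get NULL for `accounts b`'s columns.
Matching on a.acct_id < b.acct_id. A NULL in a compared column never satisfies the condition.
- a (acct_id=7) has no partner → padded with NULL.
- a (acct_id=1) pairs with 2 row(s) of b.
- a (acct_id=NULL) has no partner → padded with NULL.
- a (acct_id=7) has no partner → padded with NULL.
- a (acct_id=1) pairs with 2 row(s) of b.
After projecting and ordering:
a.holder | a.acct_id | b.acct_id
Alice | NULL | NULL
Mona | 1 | 7
Mona | 1 | 7
Omar | 7 | NULL
Pia | 7 | NULL
Zane | 1 | 7
Zane | 1 | 7

(Alice, NULL, NULL); (Mona, 1, 7); (Mona, 1, 7); (Omar, 7, NULL); (Pia, 7, NULL); (Zane, 1, 7); (Zane, 1, 7)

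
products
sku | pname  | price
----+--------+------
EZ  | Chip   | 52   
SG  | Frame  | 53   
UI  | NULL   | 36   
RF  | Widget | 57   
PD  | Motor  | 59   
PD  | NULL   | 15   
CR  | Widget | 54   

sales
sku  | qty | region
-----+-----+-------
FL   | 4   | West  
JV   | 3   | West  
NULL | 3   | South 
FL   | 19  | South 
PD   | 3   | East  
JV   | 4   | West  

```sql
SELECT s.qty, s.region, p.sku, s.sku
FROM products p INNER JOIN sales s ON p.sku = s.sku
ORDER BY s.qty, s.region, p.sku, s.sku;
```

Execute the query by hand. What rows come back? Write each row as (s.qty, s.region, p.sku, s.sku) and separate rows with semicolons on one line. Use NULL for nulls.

(3, East, PD, PD); (3, East, PD, PD)

INNER JOIN keeps only pairs where the ON condition holds.
Matching on p.sku = s.sku. A NULL in a compared column never satisfies the condition.
Matched pairs: 2.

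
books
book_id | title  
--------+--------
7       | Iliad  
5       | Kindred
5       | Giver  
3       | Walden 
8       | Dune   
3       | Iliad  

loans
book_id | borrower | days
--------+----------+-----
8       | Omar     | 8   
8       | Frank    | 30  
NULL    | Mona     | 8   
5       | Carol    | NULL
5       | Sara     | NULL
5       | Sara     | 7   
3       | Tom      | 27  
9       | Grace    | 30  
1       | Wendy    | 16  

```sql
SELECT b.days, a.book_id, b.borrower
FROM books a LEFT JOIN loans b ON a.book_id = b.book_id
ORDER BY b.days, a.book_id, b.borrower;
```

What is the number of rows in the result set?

11

LEFT JOIN keeps every row from `books`; unmatched rows get NULL for `loans`'s columns.
Matching on a.book_id = b.book_id. A NULL in a compared column never satisfies the condition.
- book_id=7: no b row matches, row kept with b columns NULL.
- book_id=5: 3 matching b row(s), so 3 row(s) emitted.
- book_id=5: 3 matching b row(s), so 3 row(s) emitted.
- book_id=3: 1 matching b row(s), so 1 row(s) emitted.
- book_id=8: 2 matching b row(s), so 2 row(s) emitted.
- book_id=3: 1 matching b row(s), so 1 row(s) emitted.
Total: 10 matched + 1 padded = 11 rows.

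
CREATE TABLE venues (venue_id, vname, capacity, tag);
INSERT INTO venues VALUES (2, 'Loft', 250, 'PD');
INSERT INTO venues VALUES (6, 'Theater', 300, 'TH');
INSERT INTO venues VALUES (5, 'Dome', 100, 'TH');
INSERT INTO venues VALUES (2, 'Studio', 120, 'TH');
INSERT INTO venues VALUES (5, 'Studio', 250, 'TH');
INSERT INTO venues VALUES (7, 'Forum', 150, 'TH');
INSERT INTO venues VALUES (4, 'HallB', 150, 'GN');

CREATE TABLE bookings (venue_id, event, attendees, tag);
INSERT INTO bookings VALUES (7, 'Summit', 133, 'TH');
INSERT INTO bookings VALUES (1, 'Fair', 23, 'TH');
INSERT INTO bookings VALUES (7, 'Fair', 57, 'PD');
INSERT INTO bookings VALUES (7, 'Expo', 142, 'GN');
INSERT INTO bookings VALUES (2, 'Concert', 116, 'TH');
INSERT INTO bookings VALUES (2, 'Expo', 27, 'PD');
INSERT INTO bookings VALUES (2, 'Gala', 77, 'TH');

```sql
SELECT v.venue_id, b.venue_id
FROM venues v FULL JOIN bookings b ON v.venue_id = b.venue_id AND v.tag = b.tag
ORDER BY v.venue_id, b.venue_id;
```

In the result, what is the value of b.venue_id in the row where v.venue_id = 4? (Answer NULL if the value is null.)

NULL

FULL OUTER JOIN keeps every row from both sides; unmatched rows get NULL for the other side's columns.
Matching on v.venue_id = b.venue_id AND v.tag = b.tag.
- v row (venue_id=2, tag=PD): matches 1 b row(s) → 1 output row(s).
- v row (venue_id=6, tag=TH): no match → kept, b columns NULL.
- v row (venue_id=5, tag=TH): no match → kept, b columns NULL.
- v row (venue_id=2, tag=TH): matches 2 b row(s) → 2 output row(s).
- v row (venue_id=5, tag=TH): no match → kept, b columns NULL.
- v row (venue_id=7, tag=TH): matches 1 b row(s) → 1 output row(s).
- v row (venue_id=4, tag=GN): no match → kept, b columns NULL.
- plus 3 unmatched b row(s), each kept with NULL v columns.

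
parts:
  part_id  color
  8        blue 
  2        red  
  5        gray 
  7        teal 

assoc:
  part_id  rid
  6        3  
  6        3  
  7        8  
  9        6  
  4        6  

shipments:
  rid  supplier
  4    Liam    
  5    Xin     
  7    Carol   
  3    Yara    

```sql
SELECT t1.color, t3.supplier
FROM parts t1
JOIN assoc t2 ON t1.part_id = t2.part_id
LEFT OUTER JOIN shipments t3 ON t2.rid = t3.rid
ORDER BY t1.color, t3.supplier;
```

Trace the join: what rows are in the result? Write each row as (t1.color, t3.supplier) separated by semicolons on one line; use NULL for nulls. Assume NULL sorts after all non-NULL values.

Step 1 — t1 INNER JOIN t2 on part_id → 1 row(s).
Then LEFT JOIN `shipments t3` on rid: each of those 1 rows is kept; rows whose t2.rid has no match in t3 get NULL for t3's columns.

(teal, NULL)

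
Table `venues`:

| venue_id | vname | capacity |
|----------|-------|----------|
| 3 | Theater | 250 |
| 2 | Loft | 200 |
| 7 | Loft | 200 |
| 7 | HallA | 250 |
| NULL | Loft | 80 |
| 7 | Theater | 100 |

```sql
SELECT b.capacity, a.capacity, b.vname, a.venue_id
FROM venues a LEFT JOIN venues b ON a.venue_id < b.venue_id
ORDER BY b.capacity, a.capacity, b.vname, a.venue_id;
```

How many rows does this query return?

LEFT JOIN keeps every row from `venues a`; unmatched rows get NULL for `venues b`'s columns.
Matching on a.venue_id < b.venue_id. A NULL in a compared column never satisfies the condition.
- a row (venue_id=3): matches 3 b row(s) → 3 output row(s).
- a row (venue_id=2): matches 4 b row(s) → 4 output row(s).
- a row (venue_id=7): no match → kept, b columns NULL.
- a row (venue_id=7): no match → kept, b columns NULL.
- a row (venue_id=NULL): no match → kept, b columns NULL.
- a row (venue_id=7): no match → kept, b columns NULL.
Total: 7 matched + 4 padded = 11 rows.

11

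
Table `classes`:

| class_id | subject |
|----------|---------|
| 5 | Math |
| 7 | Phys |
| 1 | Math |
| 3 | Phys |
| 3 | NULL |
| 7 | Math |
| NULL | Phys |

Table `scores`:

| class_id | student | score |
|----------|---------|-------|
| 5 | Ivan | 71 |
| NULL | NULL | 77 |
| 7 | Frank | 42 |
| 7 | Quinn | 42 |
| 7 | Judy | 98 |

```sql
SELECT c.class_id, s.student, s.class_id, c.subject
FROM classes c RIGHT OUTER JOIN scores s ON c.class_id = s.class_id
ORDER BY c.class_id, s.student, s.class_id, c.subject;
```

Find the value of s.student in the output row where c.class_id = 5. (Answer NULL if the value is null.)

RIGHT JOIN keeps every row from `scores`; unmatched rows get NULL for `classes`'s columns.
Matching on c.class_id = s.class_id. A NULL in a compared column never satisfies the condition.
- c (class_id=5) pairs with 1 row(s) of s.
- c (class_id=7) pairs with 3 row(s) of s.
- c (class_id=1) has no partner in s.
- c (class_id=3) has no partner in s.
- c (class_id=3) has no partner in s.
- c (class_id=7) pairs with 3 row(s) of s.
- c (class_id=NULL) has no partner in s.
- plus 1 unmatched s row(s), each kept with NULL c columns.

Ivan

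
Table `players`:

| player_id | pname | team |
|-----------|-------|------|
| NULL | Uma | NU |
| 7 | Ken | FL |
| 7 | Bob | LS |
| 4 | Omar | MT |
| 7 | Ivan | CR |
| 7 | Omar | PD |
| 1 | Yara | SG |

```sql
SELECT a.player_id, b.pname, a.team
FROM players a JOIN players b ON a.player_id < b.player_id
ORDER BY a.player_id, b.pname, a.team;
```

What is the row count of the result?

9

INNER JOIN keeps only pairs where the ON condition holds.
Matching on a.player_id < b.player_id. A NULL in a compared column never satisfies the condition.
Matched pairs: 9.
Total: 9 rows.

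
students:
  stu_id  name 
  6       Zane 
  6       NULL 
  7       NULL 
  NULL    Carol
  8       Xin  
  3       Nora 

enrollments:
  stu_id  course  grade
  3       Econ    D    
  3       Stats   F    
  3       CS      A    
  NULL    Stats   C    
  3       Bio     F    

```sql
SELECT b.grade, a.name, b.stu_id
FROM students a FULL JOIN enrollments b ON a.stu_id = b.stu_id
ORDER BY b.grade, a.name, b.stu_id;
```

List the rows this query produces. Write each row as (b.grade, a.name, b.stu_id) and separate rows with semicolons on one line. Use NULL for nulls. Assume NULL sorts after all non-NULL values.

(A, Nora, 3); (C, NULL, NULL); (D, Nora, 3); (F, Nora, 3); (F, Nora, 3); (NULL, Carol, NULL); (NULL, Xin, NULL); (NULL, Zane, NULL); (NULL, NULL, NULL); (NULL, NULL, NULL)

FULL OUTER JOIN keeps every row from both sides; unmatched rows get NULL for the other side's columns.
Matching on a.stu_id = b.stu_id. A NULL in a compared column never satisfies the condition.
Matched pairs: 4; unmatched a rows kept: 5; unmatched b rows kept: 1.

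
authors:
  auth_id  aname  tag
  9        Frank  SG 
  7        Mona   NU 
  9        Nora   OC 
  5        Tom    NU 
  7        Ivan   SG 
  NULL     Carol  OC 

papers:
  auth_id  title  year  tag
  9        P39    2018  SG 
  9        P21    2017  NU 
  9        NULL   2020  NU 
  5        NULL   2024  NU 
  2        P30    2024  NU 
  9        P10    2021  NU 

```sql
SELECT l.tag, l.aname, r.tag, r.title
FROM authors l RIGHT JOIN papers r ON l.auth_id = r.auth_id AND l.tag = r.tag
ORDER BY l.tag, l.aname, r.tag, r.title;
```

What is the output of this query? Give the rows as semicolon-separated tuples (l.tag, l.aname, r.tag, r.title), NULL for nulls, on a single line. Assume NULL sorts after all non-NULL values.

(NU, Tom, NU, NULL); (SG, Frank, SG, P39); (NULL, NULL, NU, P10); (NULL, NULL, NU, P21); (NULL, NULL, NU, P30); (NULL, NULL, NU, NULL)

RIGHT JOIN keeps every row from `papers`; unmatched rows get NULL for `authors`'s columns.
Matching on l.auth_id = r.auth_id AND l.tag = r.tag. A NULL in a compared column never satisfies the condition.
Matched pairs: 2; unmatched r rows kept: 4.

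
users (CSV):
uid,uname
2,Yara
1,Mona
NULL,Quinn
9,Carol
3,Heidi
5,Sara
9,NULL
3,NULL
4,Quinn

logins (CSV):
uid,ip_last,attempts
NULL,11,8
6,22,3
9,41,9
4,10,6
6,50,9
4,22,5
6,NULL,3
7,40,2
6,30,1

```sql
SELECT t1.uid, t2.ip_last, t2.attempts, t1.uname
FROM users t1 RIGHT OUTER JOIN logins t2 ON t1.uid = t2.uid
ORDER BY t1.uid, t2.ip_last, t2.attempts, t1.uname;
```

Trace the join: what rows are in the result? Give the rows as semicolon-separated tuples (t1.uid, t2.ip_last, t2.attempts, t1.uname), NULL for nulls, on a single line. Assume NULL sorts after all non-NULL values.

(4, 10, 6, Quinn); (4, 22, 5, Quinn); (9, 41, 9, Carol); (9, 41, 9, NULL); (NULL, 11, 8, NULL); (NULL, 22, 3, NULL); (NULL, 30, 1, NULL); (NULL, 40, 2, NULL); (NULL, 50, 9, NULL); (NULL, NULL, 3, NULL)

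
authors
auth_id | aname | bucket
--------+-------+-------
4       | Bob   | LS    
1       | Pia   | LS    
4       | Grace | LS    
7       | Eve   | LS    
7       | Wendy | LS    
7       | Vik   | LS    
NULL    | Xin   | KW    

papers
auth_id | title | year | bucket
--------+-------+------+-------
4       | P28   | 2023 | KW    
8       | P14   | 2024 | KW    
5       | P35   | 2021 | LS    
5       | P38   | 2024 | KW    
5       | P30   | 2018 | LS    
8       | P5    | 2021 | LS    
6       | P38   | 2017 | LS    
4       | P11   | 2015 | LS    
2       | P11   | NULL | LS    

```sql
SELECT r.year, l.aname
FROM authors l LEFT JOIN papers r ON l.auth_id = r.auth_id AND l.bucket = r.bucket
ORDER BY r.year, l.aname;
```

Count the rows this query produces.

7

LEFT JOIN keeps every row from `authors`; unmatched rows get NULL for `papers`'s columns.
Matching on l.auth_id = r.auth_id AND l.bucket = r.bucket. A NULL in a compared column never satisfies the condition.
- l (auth_id=4, bucket=LS) pairs with 1 row(s) of r.
- l (auth_id=1, bucket=LS) has no partner → padded with NULL.
- l (auth_id=4, bucket=LS) pairs with 1 row(s) of r.
- l (auth_id=7, bucket=LS) has no partner → padded with NULL.
- l (auth_id=7, bucket=LS) has no partner → padded with NULL.
- l (auth_id=7, bucket=LS) has no partner → padded with NULL.
- l (auth_id=NULL, bucket=KW) has no partner → padded with NULL.
Total: 2 matched + 5 padded = 7 rows.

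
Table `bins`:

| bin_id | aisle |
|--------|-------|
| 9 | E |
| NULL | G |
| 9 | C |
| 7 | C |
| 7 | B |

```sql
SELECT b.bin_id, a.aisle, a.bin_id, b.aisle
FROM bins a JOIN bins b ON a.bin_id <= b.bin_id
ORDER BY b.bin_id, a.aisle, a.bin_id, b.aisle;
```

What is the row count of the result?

INNER JOIN keeps only pairs where the ON condition holds.
Matching on a.bin_id <= b.bin_id. A NULL in a compared column never satisfies the condition.
Matched pairs: 12.
Total: 12 rows.

12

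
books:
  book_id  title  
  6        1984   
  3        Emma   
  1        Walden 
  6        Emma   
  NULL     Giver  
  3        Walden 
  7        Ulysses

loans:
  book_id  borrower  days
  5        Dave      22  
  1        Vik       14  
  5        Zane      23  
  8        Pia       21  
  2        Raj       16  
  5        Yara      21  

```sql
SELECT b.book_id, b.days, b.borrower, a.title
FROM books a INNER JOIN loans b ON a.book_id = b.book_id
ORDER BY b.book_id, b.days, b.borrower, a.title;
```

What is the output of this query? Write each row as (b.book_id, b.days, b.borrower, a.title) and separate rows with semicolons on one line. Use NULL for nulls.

(1, 14, Vik, Walden)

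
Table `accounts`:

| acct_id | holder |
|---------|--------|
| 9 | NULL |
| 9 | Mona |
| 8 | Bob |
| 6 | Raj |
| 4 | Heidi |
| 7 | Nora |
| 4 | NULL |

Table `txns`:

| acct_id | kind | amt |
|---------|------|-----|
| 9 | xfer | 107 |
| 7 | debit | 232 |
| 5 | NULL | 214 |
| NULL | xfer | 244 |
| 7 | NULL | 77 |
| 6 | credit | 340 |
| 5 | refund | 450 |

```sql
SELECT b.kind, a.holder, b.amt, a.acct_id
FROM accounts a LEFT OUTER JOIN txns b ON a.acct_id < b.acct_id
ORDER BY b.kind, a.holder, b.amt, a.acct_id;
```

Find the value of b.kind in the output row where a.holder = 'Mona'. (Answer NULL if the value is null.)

LEFT JOIN keeps every row from `accounts`; unmatched rows get NULL for `txns`'s columns.
Matching on a.acct_id < b.acct_id. A NULL in a compared column never satisfies the condition.
Matched pairs: 17; unmatched a rows kept: 2.

NULL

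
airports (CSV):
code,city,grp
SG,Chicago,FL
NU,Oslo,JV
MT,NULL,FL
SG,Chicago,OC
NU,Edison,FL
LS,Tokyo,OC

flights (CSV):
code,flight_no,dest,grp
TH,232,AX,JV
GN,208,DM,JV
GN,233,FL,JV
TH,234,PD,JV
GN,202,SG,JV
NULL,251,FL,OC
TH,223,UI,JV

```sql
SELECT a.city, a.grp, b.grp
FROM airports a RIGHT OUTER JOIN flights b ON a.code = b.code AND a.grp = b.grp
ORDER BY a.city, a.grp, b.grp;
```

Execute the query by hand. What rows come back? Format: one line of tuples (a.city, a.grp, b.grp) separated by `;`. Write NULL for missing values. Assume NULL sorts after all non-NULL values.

(NULL, NULL, JV); (NULL, NULL, JV); (NULL, NULL, JV); (NULL, NULL, JV); (NULL, NULL, JV); (NULL, NULL, JV); (NULL, NULL, OC)

RIGHT JOIN keeps every row from `flights`; unmatched rows get NULL for `airports`'s columns.
Matching on a.code = b.code AND a.grp = b.grp. A NULL in a compared column never satisfies the condition.
- a row (code=SG, grp=FL): no match.
- a row (code=NU, grp=JV): no match.
- a row (code=MT, grp=FL): no match.
- a row (code=SG, grp=OC): no match.
- a row (code=NU, grp=FL): no match.
- a row (code=LS, grp=OC): no match.
- 7 row(s) from b found no a partner → padded with NULL.
After projecting and ordering:
a.city | a.grp | b.grp
NULL | NULL | JV
NULL | NULL | JV
NULL | NULL | JV
NULL | NULL | JV
NULL | NULL | JV
NULL | NULL | JV
NULL | NULL | OC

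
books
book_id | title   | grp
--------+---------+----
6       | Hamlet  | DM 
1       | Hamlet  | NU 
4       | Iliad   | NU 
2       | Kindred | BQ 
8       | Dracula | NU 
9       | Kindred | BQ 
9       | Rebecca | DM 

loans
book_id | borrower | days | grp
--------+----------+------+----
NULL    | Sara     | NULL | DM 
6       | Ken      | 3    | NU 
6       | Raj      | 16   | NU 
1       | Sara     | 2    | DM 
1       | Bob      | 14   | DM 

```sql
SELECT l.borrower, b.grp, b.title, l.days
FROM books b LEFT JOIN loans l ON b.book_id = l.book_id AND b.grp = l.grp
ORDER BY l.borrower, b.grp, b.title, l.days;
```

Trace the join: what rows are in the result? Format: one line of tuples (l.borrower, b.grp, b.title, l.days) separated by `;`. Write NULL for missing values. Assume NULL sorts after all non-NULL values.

(NULL, BQ, Kindred, NULL); (NULL, BQ, Kindred, NULL); (NULL, DM, Hamlet, NULL); (NULL, DM, Rebecca, NULL); (NULL, NU, Dracula, NULL); (NULL, NU, Hamlet, NULL); (NULL, NU, Iliad, NULL)

LEFT JOIN keeps every row from `books`; unmatched rows get NULL for `loans`'s columns.
Matching on b.book_id = l.book_id AND b.grp = l.grp. A NULL in a compared column never satisfies the condition.
- b (book_id=6, grp=DM) has no partner → padded with NULL.
- b (book_id=1, grp=NU) has no partner → padded with NULL.
- b (book_id=4, grp=NU) has no partner → padded with NULL.
- b (book_id=2, grp=BQ) has no partner → padded with NULL.
- b (book_id=8, grp=NU) has no partner → padded with NULL.
- b (book_id=9, grp=BQ) has no partner → padded with NULL.
- b (book_id=9, grp=DM) has no partner → padded with NULL.
After projecting and ordering:
l.borrower | b.grp | b.title | l.days
NULL | BQ | Kindred | NULL
NULL | BQ | Kindred | NULL
NULL | DM | Hamlet | NULL
NULL | DM | Rebecca | NULL
NULL | NU | Dracula | NULL
NULL | NU | Hamlet | NULL
NULL | NU | Iliad | NULL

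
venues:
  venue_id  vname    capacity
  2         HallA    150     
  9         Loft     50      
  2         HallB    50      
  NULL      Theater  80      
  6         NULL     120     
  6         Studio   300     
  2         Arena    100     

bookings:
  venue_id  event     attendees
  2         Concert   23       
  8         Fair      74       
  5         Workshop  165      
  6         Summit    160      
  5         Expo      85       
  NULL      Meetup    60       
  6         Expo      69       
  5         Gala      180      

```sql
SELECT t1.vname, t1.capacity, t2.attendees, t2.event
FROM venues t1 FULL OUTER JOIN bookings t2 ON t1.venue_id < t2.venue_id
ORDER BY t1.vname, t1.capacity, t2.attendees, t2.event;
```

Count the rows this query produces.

FULL OUTER JOIN keeps every row from both sides; unmatched rows get NULL for the other side's columns.
Matching on t1.venue_id < t2.venue_id. A NULL in a compared column never satisfies the condition.
- t1 (venue_id=2) pairs with 6 row(s) of t2.
- t1 (venue_id=9) has no partner → padded with NULL.
- t1 (venue_id=2) pairs with 6 row(s) of t2.
- t1 (venue_id=NULL) has no partner → padded with NULL.
- t1 (venue_id=6) pairs with 1 row(s) of t2.
- t1 (venue_id=6) pairs with 1 row(s) of t2.
- t1 (venue_id=2) pairs with 6 row(s) of t2.
- 2 row(s) from t2 found no t1 partner → padded with NULL.
Total: 20 matched + 4 padded = 24 rows.

24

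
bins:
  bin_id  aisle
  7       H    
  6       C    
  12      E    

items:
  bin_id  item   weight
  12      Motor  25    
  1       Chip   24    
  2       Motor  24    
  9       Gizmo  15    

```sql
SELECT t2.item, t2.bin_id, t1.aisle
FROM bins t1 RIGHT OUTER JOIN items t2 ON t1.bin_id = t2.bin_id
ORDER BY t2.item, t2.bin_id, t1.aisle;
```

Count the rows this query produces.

RIGHT JOIN keeps every row from `items`; unmatched rows get NULL for `bins`'s columns.
Matching on t1.bin_id = t2.bin_id.
- t1[0] bin_id=7 → no match.
- t1[1] bin_id=6 → no match.
- t1[2] bin_id=12 → 1 match(es) in t2 → 1 row(s).
- plus 3 unmatched t2 row(s), each kept with NULL t1 columns.
Total: 1 matched + 3 padded = 4 rows.

4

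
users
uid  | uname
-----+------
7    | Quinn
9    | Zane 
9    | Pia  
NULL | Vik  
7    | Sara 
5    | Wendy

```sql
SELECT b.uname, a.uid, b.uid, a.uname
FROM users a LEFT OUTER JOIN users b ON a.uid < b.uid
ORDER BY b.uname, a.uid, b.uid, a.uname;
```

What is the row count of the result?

11

LEFT JOIN keeps every row from `users a`; unmatched rows get NULL for `users b`'s columns.
Matching on a.uid < b.uid. A NULL in a compared column never satisfies the condition.
- a (uid=7) pairs with 2 row(s) of b.
- a (uid=9) has no partner → padded with NULL.
- a (uid=9) has no partner → padded with NULL.
- a (uid=NULL) has no partner → padded with NULL.
- a (uid=7) pairs with 2 row(s) of b.
- a (uid=5) pairs with 4 row(s) of b.
Total: 8 matched + 3 padded = 11 rows.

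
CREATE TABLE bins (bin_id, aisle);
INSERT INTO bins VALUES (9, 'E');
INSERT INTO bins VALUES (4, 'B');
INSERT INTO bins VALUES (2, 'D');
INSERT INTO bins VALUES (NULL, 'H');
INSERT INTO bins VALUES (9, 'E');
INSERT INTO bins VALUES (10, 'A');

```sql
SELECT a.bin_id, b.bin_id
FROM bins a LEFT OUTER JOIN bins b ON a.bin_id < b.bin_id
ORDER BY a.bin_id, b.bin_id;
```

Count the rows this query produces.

11

LEFT JOIN keeps every row from `bins a`; unmatched rows get NULL for `bins b`'s columns.
Matching on a.bin_id < b.bin_id. A NULL in a compared column never satisfies the condition.
- a row (bin_id=9): matches 1 b row(s) → 1 output row(s).
- a row (bin_id=4): matches 3 b row(s) → 3 output row(s).
- a row (bin_id=2): matches 4 b row(s) → 4 output row(s).
- a row (bin_id=NULL): no match → kept, b columns NULL.
- a row (bin_id=9): matches 1 b row(s) → 1 output row(s).
- a row (bin_id=10): no match → kept, b columns NULL.
Total: 9 matched + 2 padded = 11 rows.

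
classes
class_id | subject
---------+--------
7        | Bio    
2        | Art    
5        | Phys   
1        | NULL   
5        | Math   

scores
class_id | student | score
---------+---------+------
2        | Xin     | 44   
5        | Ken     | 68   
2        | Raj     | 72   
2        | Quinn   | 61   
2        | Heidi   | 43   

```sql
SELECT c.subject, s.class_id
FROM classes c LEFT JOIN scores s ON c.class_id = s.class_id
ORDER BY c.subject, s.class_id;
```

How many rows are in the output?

LEFT JOIN keeps every row from `classes`; unmatched rows get NULL for `scores`'s columns.
Matching on c.class_id = s.class_id.
Matched pairs: 6; unmatched c rows kept: 2.
Total: 6 matched + 2 padded = 8 rows.

8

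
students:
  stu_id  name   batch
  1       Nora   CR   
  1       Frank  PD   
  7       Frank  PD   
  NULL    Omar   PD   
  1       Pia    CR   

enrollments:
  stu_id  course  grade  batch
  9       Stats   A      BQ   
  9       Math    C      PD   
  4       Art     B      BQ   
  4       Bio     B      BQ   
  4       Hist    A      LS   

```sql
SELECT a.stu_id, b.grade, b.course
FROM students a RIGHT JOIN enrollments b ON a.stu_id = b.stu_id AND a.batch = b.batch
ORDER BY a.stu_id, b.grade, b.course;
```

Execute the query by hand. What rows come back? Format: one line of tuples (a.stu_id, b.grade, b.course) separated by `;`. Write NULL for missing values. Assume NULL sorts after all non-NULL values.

RIGHT JOIN keeps every row from `enrollments`; unmatched rows get NULL for `students`'s columns.
Matching on a.stu_id = b.stu_id AND a.batch = b.batch. A NULL in a compared column never satisfies the condition.
- a row (stu_id=1, batch=CR): no match.
- a row (stu_id=1, batch=PD): no match.
- a row (stu_id=7, batch=PD): no match.
- a row (stu_id=NULL, batch=PD): no match.
- a row (stu_id=1, batch=CR): no match.
- 5 row(s) from b found no a partner → padded with NULL.
After projecting and ordering:
a.stu_id | b.grade | b.course
NULL | A | Hist
NULL | A | Stats
NULL | B | Art
NULL | B | Bio
NULL | C | Math

(NULL, A, Hist); (NULL, A, Stats); (NULL, B, Art); (NULL, B, Bio); (NULL, C, Math)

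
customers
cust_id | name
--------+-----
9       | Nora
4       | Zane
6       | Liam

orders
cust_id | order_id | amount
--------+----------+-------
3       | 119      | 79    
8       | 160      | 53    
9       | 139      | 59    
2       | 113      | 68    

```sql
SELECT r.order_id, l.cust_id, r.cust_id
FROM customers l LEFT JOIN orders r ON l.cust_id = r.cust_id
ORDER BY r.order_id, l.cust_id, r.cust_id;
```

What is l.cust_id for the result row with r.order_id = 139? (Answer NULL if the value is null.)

LEFT JOIN keeps every row from `customers`; unmatched rows get NULL for `orders`'s columns.
Matching on l.cust_id = r.cust_id.
Matched pairs: 1; unmatched l rows kept: 2.

9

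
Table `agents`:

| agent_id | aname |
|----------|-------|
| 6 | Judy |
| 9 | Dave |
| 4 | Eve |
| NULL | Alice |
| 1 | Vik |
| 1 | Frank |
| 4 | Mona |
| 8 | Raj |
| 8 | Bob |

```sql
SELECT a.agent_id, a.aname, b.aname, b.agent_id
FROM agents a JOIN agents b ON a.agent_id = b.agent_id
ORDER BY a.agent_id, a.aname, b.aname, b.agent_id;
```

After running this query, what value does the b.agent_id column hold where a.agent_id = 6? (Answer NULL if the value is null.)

6

INNER JOIN keeps only pairs where the ON condition holds.
Matching on a.agent_id = b.agent_id. A NULL in a compared column never satisfies the condition.
- a (agent_id=6) pairs with 1 row(s) of b.
- a (agent_id=9) pairs with 1 row(s) of b.
- a (agent_id=4) pairs with 2 row(s) of b.
- a (agent_id=NULL) has no partner → excluded.
- a (agent_id=1) pairs with 2 row(s) of b.
- a (agent_id=1) pairs with 2 row(s) of b.
- a (agent_id=4) pairs with 2 row(s) of b.
- a (agent_id=8) pairs with 2 row(s) of b.
- a (agent_id=8) pairs with 2 row(s) of b.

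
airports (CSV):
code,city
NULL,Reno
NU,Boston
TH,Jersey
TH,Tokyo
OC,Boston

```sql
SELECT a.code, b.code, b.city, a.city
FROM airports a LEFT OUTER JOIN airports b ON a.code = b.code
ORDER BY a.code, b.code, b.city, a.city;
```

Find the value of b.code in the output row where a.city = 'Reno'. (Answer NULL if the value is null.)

NULL

LEFT JOIN keeps every row from `airports a`; unmatched rows get NULL for `airports b`'s columns.
Matching on a.code = b.code. A NULL in a compared column never satisfies the condition.
Matched pairs: 6; unmatched a rows kept: 1.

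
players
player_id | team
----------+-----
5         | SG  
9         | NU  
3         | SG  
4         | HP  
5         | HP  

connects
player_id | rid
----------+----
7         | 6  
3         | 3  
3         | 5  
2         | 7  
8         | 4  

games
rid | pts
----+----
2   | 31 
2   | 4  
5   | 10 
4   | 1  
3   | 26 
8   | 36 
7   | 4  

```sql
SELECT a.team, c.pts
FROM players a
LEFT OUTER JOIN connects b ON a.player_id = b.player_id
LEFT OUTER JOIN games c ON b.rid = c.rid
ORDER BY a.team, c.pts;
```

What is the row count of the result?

Joins associate left-to-right: players LEFT JOIN connects on player_id gives 6 intermediate row(s).
Then LEFT JOIN `games c` on rid: each of those 6 rows is kept; rows whose b.rid has no match in c get NULL for c's columns.
Result: 6 row(s).

6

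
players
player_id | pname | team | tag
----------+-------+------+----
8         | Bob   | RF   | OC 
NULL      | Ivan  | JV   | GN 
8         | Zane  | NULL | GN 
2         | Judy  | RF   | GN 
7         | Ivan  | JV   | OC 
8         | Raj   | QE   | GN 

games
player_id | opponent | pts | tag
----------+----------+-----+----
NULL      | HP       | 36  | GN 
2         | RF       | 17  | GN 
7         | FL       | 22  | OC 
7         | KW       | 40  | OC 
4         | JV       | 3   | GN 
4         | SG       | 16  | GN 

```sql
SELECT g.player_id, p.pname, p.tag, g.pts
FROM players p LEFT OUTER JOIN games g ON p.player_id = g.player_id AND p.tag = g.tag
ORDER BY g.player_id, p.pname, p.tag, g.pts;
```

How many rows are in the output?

LEFT JOIN keeps every row from `players`; unmatched rows get NULL for `games`'s columns.
Matching on p.player_id = g.player_id AND p.tag = g.tag. A NULL in a compared column never satisfies the condition.
Matched pairs: 3; unmatched p rows kept: 4.
Total: 3 matched + 4 padded = 7 rows.

7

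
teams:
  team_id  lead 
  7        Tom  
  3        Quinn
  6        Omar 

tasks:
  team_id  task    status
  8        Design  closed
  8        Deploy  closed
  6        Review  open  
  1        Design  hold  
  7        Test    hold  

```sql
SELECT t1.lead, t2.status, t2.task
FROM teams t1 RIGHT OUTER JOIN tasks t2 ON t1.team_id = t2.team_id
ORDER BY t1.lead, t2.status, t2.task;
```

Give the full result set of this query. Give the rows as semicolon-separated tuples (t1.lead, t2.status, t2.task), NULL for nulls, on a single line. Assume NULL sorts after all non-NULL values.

(Omar, open, Review); (Tom, hold, Test); (NULL, closed, Deploy); (NULL, closed, Design); (NULL, hold, Design)

RIGHT JOIN keeps every row from `tasks`; unmatched rows get NULL for `teams`'s columns.
Matching on t1.team_id = t2.team_id.
- team_id=7: 1 matching t2 row(s), so 1 row(s) emitted.
- team_id=3: no matching t2 row.
- team_id=6: 1 matching t2 row(s), so 1 row(s) emitted.
- 3 t2 row(s) had no t1 match → kept, t1 columns NULL.
After projecting and ordering:
t1.lead | t2.status | t2.task
Omar | open | Review
Tom | hold | Test
NULL | closed | Deploy
NULL | closed | Design
NULL | hold | Design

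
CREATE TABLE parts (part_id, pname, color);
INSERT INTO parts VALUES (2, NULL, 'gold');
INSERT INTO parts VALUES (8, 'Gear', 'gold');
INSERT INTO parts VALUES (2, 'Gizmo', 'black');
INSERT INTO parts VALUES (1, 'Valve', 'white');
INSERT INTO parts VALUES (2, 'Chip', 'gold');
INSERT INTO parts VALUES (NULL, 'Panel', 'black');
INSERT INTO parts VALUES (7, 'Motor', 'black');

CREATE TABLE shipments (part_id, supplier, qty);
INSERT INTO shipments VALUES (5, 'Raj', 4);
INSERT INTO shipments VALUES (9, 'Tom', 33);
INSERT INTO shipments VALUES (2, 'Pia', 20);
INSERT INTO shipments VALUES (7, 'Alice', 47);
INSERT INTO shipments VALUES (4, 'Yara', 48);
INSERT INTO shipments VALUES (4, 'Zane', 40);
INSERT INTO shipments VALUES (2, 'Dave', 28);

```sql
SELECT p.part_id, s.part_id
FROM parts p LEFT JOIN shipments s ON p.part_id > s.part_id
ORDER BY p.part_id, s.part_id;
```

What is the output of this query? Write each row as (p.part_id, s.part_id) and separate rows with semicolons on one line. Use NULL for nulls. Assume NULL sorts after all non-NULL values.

(1, NULL); (2, NULL); (2, NULL); (2, NULL); (7, 2); (7, 2); (7, 4); (7, 4); (7, 5); (8, 2); (8, 2); (8, 4); (8, 4); (8, 5); (8, 7); (NULL, NULL)

LEFT JOIN keeps every row from `parts`; unmatched rows get NULL for `shipments`'s columns.
Matching on p.part_id > s.part_id. A NULL in a compared column never satisfies the condition.
Matched pairs: 11; unmatched p rows kept: 5.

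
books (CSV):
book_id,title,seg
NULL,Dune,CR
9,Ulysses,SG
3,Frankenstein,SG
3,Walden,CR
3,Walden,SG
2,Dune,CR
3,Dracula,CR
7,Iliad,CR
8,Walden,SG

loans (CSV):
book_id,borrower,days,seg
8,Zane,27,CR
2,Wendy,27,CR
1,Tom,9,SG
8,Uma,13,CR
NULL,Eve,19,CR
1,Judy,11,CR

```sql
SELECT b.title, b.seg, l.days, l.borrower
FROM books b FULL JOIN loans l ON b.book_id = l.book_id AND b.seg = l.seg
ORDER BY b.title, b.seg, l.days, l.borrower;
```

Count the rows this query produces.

14

FULL OUTER JOIN keeps every row from both sides; unmatched rows get NULL for the other side's columns.
Matching on b.book_id = l.book_id AND b.seg = l.seg. A NULL in a compared column never satisfies the condition.
- b (book_id=NULL, seg=CR) has no partner → padded with NULL.
- b (book_id=9, seg=SG) has no partner → padded with NULL.
- b (book_id=3, seg=SG) has no partner → padded with NULL.
- b (book_id=3, seg=CR) has no partner → padded with NULL.
- b (book_id=3, seg=SG) has no partner → padded with NULL.
- b (book_id=2, seg=CR) pairs with 1 row(s) of l.
- b (book_id=3, seg=CR) has no partner → padded with NULL.
- b (book_id=7, seg=CR) has no partner → padded with NULL.
- b (book_id=8, seg=SG) has no partner → padded with NULL.
- plus 5 unmatched l row(s), each kept with NULL b columns.
Total: 1 matched + 13 padded = 14 rows.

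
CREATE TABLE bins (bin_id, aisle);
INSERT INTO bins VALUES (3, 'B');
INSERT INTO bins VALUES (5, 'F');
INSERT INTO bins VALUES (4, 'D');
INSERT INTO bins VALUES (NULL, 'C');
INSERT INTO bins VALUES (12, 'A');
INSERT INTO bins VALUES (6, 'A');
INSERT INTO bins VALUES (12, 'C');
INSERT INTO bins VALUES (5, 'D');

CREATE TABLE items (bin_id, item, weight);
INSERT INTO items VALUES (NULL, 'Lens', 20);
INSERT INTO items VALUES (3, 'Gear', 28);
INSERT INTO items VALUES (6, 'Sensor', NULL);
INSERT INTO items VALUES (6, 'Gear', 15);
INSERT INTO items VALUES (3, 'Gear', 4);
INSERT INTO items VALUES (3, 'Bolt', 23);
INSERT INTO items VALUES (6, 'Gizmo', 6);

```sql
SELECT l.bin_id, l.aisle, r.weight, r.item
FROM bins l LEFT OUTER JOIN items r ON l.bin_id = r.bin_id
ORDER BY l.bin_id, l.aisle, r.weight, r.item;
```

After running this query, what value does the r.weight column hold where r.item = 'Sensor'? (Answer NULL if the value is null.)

NULL

LEFT JOIN keeps every row from `bins`; unmatched rows get NULL for `items`'s columns.
Matching on l.bin_id = r.bin_id. A NULL in a compared column never satisfies the condition.
Matched pairs: 6; unmatched l rows kept: 6.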